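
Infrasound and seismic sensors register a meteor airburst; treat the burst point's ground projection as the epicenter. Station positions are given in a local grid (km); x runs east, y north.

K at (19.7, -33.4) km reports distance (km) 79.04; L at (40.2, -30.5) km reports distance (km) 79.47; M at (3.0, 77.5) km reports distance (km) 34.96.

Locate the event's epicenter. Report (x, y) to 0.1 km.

Circle about each station: (x − 19.7)² + (y + 33.4)² = 79.04²; (x − 40.2)² + (y + 30.5)² = 79.47²; (x − 3.0)² + (y − 77.5)² = 34.96².
Subtracting the K equation from the L and M equations removes the quadratic terms:
41.0 x + 5.8 y = 974.48
-33.4 x + 221.8 y = 9536.72
Solving the 2×2 system: x ≈ 17.3, y ≈ 45.6 km.

17.3 km east, 45.6 km north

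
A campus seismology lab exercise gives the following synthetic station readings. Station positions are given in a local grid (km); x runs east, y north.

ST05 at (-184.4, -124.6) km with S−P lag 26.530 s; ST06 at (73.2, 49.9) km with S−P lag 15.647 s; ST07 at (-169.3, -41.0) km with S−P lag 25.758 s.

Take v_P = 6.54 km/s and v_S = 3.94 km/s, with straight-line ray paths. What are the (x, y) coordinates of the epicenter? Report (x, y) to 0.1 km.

(77.8, -105.1)

Distance from S−P lag: d = Δt · v_P v_S / (v_P − v_S) = Δt · (6.54·3.94)/(6.54−3.94) ≈ 9.9106·Δt.
So d_ST05 = 262.93, d_ST06 = 155.07, d_ST07 = 255.28 km.
Circle about each station: (x + 184.4)² + (y + 124.6)² = 262.93²; (x − 73.2)² + (y − 49.9)² = 155.07²; (x + 169.3)² + (y + 41.0)² = 255.28².
Subtracting pairs of circle equations eliminates x²+y² and gives linear equations (the radical axes):
515.2 x + 349.0 y = 3405.21
30.2 x + 167.2 y = -15220.72
Solving the 2×2 system: x ≈ 77.8, y ≈ -105.1 km.
Check against ST05 (with the unrounded x, y): √((x + 184.4)²+(y + 124.6)²) = 262.92 ≈ 262.93 km. ✓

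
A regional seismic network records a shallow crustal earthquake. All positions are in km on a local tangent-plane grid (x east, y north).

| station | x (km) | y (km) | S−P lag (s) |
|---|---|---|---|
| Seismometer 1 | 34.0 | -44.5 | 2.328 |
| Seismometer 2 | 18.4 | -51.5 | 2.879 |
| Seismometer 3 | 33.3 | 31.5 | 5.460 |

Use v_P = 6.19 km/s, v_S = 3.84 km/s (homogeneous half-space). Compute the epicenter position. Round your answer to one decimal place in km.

Distance from S−P lag: d = Δt · v_P v_S / (v_P − v_S) = Δt · (6.19·3.84)/(6.19−3.84) ≈ 10.1147·Δt.
So d_Seismometer 1 = 23.55, d_Seismometer 2 = 29.12, d_Seismometer 3 = 55.23 km.
Circle about each station: (x − 34.0)² + (y + 44.5)² = 23.55²; (x − 18.4)² + (y + 51.5)² = 29.12²; (x − 33.3)² + (y − 31.5)² = 55.23².
Subtracting pairs of circle equations eliminates x²+y² and gives linear equations (the radical axes):
-31.2 x − 14.0 y = -438.81
-1.4 x + 152.0 y = -3530.86
Solving the 2×2 system: x ≈ 24.4, y ≈ -23.0 km.

x ≈ 24.4 km, y ≈ -23.0 km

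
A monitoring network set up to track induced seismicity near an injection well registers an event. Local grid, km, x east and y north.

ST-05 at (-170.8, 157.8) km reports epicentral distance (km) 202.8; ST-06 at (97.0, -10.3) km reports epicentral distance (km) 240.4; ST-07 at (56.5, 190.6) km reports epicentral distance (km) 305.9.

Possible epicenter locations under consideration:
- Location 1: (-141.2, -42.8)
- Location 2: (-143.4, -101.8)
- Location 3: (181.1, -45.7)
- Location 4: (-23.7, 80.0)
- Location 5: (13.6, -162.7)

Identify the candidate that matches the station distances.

Location 1

For each candidate, compare |candidate − station| to the reported distance:
Location 1: residuals ST-05 0.0, ST-06 0.0, ST-07 0.0 → max 0.0 km
Location 2: residuals ST-05 58.2, ST-06 16.8, ST-07 48.3 → max 58.2 km
Location 3: residuals ST-05 203.7, ST-06 149.2, ST-07 38.8 → max 203.7 km
Location 4: residuals ST-05 36.4, ST-06 89.7, ST-07 169.3 → max 169.3 km
Location 5: residuals ST-05 167.0, ST-06 66.7, ST-07 50.0 → max 167.0 km
Only Location 1 has all residuals ≈ 0.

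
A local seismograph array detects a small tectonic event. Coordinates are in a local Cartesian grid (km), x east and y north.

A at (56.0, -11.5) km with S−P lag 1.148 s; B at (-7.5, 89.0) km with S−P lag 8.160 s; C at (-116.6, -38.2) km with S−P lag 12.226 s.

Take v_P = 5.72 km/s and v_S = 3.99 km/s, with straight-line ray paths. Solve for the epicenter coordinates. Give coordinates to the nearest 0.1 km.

Distance from S−P lag: d = Δt · v_P v_S / (v_P − v_S) = Δt · (5.72·3.99)/(5.72−3.99) ≈ 13.1924·Δt.
So d_A = 15.14, d_B = 107.65, d_C = 161.29 km.
Circle about each station: (x − 56.0)² + (y + 11.5)² = 15.14²; (x + 7.5)² + (y − 89.0)² = 107.65²; (x + 116.6)² + (y + 38.2)² = 161.29².
Subtracting the A equation from the B and C equations removes the quadratic terms:
-127.0 x + 201.0 y = -6650.30
-345.2 x − 53.4 y = -13998.69
Solving the 2×2 system: x ≈ 41.6, y ≈ -6.8 km.

(41.6, -6.8)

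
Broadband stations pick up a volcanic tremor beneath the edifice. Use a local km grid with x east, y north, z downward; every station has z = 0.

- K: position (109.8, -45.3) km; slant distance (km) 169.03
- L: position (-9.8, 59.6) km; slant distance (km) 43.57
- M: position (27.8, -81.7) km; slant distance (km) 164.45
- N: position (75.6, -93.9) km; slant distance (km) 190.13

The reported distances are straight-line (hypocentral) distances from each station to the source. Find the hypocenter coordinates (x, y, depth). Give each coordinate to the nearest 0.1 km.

Each station gives a sphere (x−x_i)² + (y−y_i)² + z² = d_i² (stations at z=0).
Subtracting the K sphere from L and M: z² cancels, leaving linear equations in x and y:
-239.2 x + 209.8 y = 16212.87
-164.0 x − 72.8 y = -5133.06
Solving: x ≈ -1.995, y ≈ 75.003 km (keep extra digits for the depth step; rounded: -2.0, 75.0).
Then from the K sphere: z² = 169.03² − (x − 109.8)² − (y + 45.3)² with x = -1.995, y = 75.003, so z ≈ 40.003 ≈ 40.0 km.
Check against N (with the unrounded solution): distance 190.13 ≈ 190.13 km. ✓

(-2.0, 75.0, 40.0)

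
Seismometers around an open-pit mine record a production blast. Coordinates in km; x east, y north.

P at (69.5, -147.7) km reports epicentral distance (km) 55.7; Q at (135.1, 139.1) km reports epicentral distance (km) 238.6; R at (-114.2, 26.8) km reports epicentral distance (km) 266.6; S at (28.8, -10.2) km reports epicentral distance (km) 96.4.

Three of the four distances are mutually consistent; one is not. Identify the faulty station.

R

Solve using three stations at a time. Using P, Q, S (subtract circle equations pairwise → linear system) gives (x, y) ≈ (78.6, -92.7).
Distances from that point to each station vs reported:
  P: calculated 55.7 vs reported 55.7 → residual 0.0 km
  Q: calculated 238.6 vs reported 238.6 → residual 0.0 km
  R: calculated 226.9 vs reported 266.6 → residual 39.7 km
  S: calculated 96.4 vs reported 96.4 → residual 0.0 km
P, Q, S are mutually consistent (residuals ≈ 0); R is off by 39.7 km.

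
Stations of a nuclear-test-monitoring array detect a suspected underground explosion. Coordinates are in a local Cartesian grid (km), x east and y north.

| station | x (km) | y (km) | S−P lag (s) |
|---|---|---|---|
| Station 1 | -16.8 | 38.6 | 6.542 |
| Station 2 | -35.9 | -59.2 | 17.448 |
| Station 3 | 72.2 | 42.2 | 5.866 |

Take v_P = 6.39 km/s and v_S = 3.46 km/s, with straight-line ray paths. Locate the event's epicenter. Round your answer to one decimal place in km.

29.8 km east, 54.9 km north

Distance from S−P lag: d = Δt · v_P v_S / (v_P − v_S) = Δt · (6.39·3.46)/(6.39−3.46) ≈ 7.5459·Δt.
So d_Station 1 = 49.37, d_Station 2 = 131.66, d_Station 3 = 44.26 km.
Circle about each station: (x + 16.8)² + (y − 38.6)² = 49.37²; (x + 35.9)² + (y + 59.2)² = 131.66²; (x − 72.2)² + (y − 42.2)² = 44.26².
Subtracting the Station 1 equation from the Station 2 and Station 3 equations removes the quadratic terms:
-38.2 x − 195.6 y = -11875.71
178.0 x + 7.2 y = 5699.93
Solving the 2×2 system: x ≈ 29.8, y ≈ 54.9 km.
Check against Station 1 (with the unrounded x, y): √((x + 16.8)²+(y − 38.6)²) = 49.37 ≈ 49.37 km. ✓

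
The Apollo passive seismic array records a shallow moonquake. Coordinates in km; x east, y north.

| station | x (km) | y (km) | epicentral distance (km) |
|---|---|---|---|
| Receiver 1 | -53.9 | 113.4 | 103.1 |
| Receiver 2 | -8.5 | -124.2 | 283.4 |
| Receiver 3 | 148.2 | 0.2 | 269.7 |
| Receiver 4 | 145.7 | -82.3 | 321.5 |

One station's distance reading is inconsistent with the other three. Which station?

Solve using three stations at a time. Using Receiver 2, Receiver 3, Receiver 4 (subtract circle equations pairwise → linear system) gives (x, y) ≈ (-75.3, 151.3).
Distances from that point to each station vs reported:
  Receiver 1: calculated 43.5 vs reported 103.1 → residual 59.6 km
  Receiver 2: calculated 283.5 vs reported 283.4 → residual 0.1 km
  Receiver 3: calculated 269.8 vs reported 269.7 → residual 0.1 km
  Receiver 4: calculated 321.6 vs reported 321.5 → residual 0.1 km
Receiver 2, Receiver 3, Receiver 4 are mutually consistent (residuals ≈ 0); Receiver 1 is off by 59.6 km.

Receiver 1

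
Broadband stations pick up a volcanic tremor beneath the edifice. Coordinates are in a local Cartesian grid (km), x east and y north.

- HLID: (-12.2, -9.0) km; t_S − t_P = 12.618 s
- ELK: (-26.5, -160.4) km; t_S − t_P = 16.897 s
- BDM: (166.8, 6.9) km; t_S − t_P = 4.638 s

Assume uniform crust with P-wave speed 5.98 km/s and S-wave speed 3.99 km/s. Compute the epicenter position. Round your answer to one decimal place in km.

x ≈ 136.0 km, y ≈ -39.4 km

Distance from S−P lag: d = Δt · v_P v_S / (v_P − v_S) = Δt · (5.98·3.99)/(5.98−3.99) ≈ 11.9901·Δt.
So d_HLID = 151.29, d_ELK = 202.60, d_BDM = 55.61 km.
Circle about each station: (x + 12.2)² + (y + 9.0)² = 151.29²; (x + 26.5)² + (y + 160.4)² = 202.60²; (x − 166.8)² + (y − 6.9)² = 55.61².
Subtracting the HLID equation from the ELK and BDM equations removes the quadratic terms:
-28.6 x − 302.8 y = 8042.47
358.0 x + 31.8 y = 47436.20
Solving the 2×2 system: x ≈ 136.0, y ≈ -39.4 km.
Check against HLID (with the unrounded x, y): √((x + 12.2)²+(y + 9.0)²) = 151.29 ≈ 151.29 km. ✓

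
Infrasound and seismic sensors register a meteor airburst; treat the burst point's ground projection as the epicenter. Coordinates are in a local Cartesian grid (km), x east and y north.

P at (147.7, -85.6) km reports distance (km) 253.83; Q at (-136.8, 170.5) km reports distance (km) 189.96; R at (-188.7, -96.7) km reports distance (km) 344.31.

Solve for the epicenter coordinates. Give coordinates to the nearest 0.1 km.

52.0 km east, 149.5 km north

Circle about each station: (x − 147.7)² + (y + 85.6)² = 253.83²; (x + 136.8)² + (y − 170.5)² = 189.96²; (x + 188.7)² + (y + 96.7)² = 344.31².
Subtracting the P equation from the Q and R equations removes the quadratic terms:
-569.0 x + 512.2 y = 46986.71
-672.8 x − 22.2 y = -38303.78
Solving the 2×2 system: x ≈ 52.0, y ≈ 149.5 km.
Check against P (with the unrounded x, y): √((x − 147.7)²+(y + 85.6)²) = 253.83 ≈ 253.83 km. ✓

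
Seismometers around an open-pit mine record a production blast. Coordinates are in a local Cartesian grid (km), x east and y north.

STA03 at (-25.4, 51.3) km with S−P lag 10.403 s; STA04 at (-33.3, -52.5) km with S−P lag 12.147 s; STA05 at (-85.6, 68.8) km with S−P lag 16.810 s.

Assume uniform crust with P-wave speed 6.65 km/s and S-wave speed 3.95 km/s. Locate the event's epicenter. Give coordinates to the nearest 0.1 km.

67.0 km east, 10.0 km north

Distance from S−P lag: d = Δt · v_P v_S / (v_P − v_S) = Δt · (6.65·3.95)/(6.65−3.95) ≈ 9.7287·Δt.
So d_STA03 = 101.21, d_STA04 = 118.17, d_STA05 = 163.54 km.
Circle about each station: (x + 25.4)² + (y − 51.3)² = 101.21²; (x + 33.3)² + (y + 52.5)² = 118.17²; (x + 85.6)² + (y − 68.8)² = 163.54².
Subtracting pairs of circle equations eliminates x²+y² and gives linear equations (the radical axes):
-15.8 x − 207.6 y = -3132.39
-120.4 x + 35.0 y = -7717.92
Solving the 2×2 system: x ≈ 67.0, y ≈ 10.0 km.
Check against STA03 (with the unrounded x, y): √((x + 25.4)²+(y − 51.3)²) = 101.22 ≈ 101.21 km. ✓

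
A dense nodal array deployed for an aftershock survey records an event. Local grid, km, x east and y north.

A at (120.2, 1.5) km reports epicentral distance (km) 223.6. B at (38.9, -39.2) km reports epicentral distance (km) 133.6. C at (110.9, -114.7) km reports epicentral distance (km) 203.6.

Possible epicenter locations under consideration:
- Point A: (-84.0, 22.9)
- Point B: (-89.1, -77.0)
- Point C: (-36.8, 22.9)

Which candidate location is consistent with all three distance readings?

For each candidate, compare |candidate − station| to the reported distance:
Point A: residuals A 18.3, B 4.1, C 35.0 → max 35.0 km
Point B: residuals A 0.1, B 0.1, C 0.1 → max 0.1 km
Point C: residuals A 65.1, B 35.7, C 1.7 → max 65.1 km
Only Point B has all residuals ≈ 0.

Point B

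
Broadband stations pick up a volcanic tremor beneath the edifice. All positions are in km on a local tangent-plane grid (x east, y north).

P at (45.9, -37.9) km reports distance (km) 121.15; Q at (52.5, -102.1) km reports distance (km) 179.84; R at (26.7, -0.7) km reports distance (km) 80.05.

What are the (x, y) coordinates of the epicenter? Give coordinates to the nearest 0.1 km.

Circle about each station: (x − 45.9)² + (y + 37.9)² = 121.15²; (x − 52.5)² + (y + 102.1)² = 179.84²; (x − 26.7)² + (y + 0.7)² = 80.05².
Subtracting pairs of circle equations eliminates x²+y² and gives linear equations (the radical axes):
13.2 x − 128.4 y = -8027.66
-38.4 x + 74.4 y = 5439.48
Solving the 2×2 system: x ≈ -25.6, y ≈ 59.9 km.

x ≈ -25.6 km, y ≈ 59.9 km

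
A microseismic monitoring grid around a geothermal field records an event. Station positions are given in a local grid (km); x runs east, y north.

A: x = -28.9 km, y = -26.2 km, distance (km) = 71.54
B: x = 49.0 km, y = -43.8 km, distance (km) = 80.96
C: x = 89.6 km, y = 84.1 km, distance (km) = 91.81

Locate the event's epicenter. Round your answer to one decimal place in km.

Circle about each station: (x + 28.9)² + (y + 26.2)² = 71.54²; (x − 49.0)² + (y + 43.8)² = 80.96²; (x − 89.6)² + (y − 84.1)² = 91.81².
Subtracting the A equation from the B and C equations removes the quadratic terms:
155.8 x − 35.2 y = 1361.24
237.0 x + 220.6 y = 10268.22
Solving the 2×2 system: x ≈ 15.5, y ≈ 29.9 km.
Check against A (with the unrounded x, y): √((x + 28.9)²+(y + 26.2)²) = 71.54 ≈ 71.54 km. ✓

15.5 km east, 29.9 km north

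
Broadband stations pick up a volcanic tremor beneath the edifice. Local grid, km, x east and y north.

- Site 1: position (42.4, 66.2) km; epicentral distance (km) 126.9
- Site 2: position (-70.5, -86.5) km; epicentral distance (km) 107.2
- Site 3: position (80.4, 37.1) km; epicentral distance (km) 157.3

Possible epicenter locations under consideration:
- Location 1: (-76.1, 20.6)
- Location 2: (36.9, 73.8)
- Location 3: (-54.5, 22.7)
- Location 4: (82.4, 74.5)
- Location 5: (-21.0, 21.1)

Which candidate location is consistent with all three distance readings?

For each candidate, compare |candidate − station| to the reported distance:
Location 1: residuals Site 1 0.1, Site 2 0.0, Site 3 0.1 → max 0.1 km
Location 2: residuals Site 1 117.5, Site 2 85.8, Site 3 100.4 → max 117.5 km
Location 3: residuals Site 1 20.7, Site 2 3.2, Site 3 21.6 → max 21.6 km
Location 4: residuals Site 1 86.0, Site 2 114.8, Site 3 119.8 → max 119.8 km
Location 5: residuals Site 1 49.1, Site 2 11.2, Site 3 54.6 → max 54.6 km
Only Location 1 has all residuals ≈ 0.

Location 1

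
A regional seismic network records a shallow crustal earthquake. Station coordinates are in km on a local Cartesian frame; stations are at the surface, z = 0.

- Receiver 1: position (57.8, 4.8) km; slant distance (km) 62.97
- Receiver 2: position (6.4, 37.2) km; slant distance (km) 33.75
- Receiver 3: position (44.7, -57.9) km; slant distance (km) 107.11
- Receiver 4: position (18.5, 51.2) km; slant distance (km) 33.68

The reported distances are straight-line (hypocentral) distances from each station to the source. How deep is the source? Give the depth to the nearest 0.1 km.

z ≈ 31.9 km

Each station gives a sphere (x−x_i)² + (y−y_i)² + z² = d_i² (stations at z=0).
Subtracting the Receiver 1 sphere from Receiver 2 and Receiver 3: z² cancels, leaving linear equations in x and y:
-102.8 x + 64.8 y = 887.08
-26.2 x − 125.4 y = -5520.71
Solving: x ≈ 16.897, y ≈ 40.495 km (keep extra digits for the depth step; rounded: 16.9, 40.5).
Then from the Receiver 1 sphere: z² = 62.97² − (x − 57.8)² − (y − 4.8)² with x = 16.897, y = 40.495, so z ≈ 31.907 ≈ 31.9 km.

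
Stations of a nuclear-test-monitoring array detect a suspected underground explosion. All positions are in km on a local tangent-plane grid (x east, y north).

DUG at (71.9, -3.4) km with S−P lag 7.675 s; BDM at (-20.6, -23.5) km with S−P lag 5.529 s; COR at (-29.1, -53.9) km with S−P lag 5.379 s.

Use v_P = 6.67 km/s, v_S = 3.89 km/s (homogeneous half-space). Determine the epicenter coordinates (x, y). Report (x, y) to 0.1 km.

Distance from S−P lag: d = Δt · v_P v_S / (v_P − v_S) = Δt · (6.67·3.89)/(6.67−3.89) ≈ 9.3332·Δt.
So d_DUG = 71.63, d_BDM = 51.60, d_COR = 50.20 km.
Circle about each station: (x − 71.9)² + (y + 3.4)² = 71.63²; (x + 20.6)² + (y + 23.5)² = 51.60²; (x + 29.1)² + (y + 53.9)² = 50.20².
Subtracting the DUG equation from the BDM and COR equations removes the quadratic terms:
-185.0 x − 40.2 y = -1736.26
-202.0 x − 101.0 y = 1181.67
Solving the 2×2 system: x ≈ 21.1, y ≈ -53.9 km.

x ≈ 21.1 km, y ≈ -53.9 km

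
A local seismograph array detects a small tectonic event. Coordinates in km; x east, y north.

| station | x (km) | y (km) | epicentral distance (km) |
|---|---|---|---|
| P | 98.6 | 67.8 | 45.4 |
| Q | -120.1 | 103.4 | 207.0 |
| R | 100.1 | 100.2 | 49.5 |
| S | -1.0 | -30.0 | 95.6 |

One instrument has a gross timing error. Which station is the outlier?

Solve using three stations at a time. Using P, Q, S (subtract circle equations pairwise → linear system) gives (x, y) ≈ (73.4, 30.0).
Distances from that point to each station vs reported:
  P: calculated 45.4 vs reported 45.4 → residual 0.0 km
  Q: calculated 207.0 vs reported 207.0 → residual 0.0 km
  R: calculated 75.1 vs reported 49.5 → residual 25.6 km
  S: calculated 95.6 vs reported 95.6 → residual 0.0 km
P, Q, S are mutually consistent (residuals ≈ 0); R is off by 25.6 km.

R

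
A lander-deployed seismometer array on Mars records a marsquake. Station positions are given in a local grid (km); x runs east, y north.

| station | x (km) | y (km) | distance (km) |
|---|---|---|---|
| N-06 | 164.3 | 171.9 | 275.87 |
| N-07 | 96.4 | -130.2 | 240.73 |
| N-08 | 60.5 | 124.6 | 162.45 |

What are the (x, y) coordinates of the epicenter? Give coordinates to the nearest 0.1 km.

-76.5 km east, 37.3 km north

Circle about each station: (x − 164.3)² + (y − 171.9)² = 275.87²; (x − 96.4)² + (y + 130.2)² = 240.73²; (x − 60.5)² + (y − 124.6)² = 162.45².
Subtracting the N-06 equation from the N-07 and N-08 equations removes the quadratic terms:
-135.8 x − 604.2 y = -12145.78
-207.6 x − 94.6 y = 12355.56
Solving the 2×2 system: x ≈ -76.5, y ≈ 37.3 km.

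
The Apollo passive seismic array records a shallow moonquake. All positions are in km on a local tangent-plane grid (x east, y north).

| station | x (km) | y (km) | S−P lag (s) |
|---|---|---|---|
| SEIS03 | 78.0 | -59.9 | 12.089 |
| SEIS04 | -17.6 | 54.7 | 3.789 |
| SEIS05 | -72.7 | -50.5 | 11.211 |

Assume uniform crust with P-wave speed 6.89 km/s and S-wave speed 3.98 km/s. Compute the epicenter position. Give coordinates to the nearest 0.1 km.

Distance from S−P lag: d = Δt · v_P v_S / (v_P − v_S) = Δt · (6.89·3.98)/(6.89−3.98) ≈ 9.4234·Δt.
So d_SEIS03 = 113.92, d_SEIS04 = 35.71, d_SEIS05 = 105.65 km.
Circle about each station: (x − 78.0)² + (y + 59.9)² = 113.92²; (x + 17.6)² + (y − 54.7)² = 35.71²; (x + 72.7)² + (y + 50.5)² = 105.65².
Subtracting pairs of circle equations eliminates x²+y² and gives linear equations (the radical axes):
-191.2 x + 229.2 y = 5332.40
-301.4 x + 18.8 y = -20.63
Solving the 2×2 system: x ≈ 1.6, y ≈ 24.6 km.
Check against SEIS03 (with the unrounded x, y): √((x − 78.0)²+(y + 59.9)²) = 113.92 ≈ 113.92 km. ✓

(1.6, 24.6)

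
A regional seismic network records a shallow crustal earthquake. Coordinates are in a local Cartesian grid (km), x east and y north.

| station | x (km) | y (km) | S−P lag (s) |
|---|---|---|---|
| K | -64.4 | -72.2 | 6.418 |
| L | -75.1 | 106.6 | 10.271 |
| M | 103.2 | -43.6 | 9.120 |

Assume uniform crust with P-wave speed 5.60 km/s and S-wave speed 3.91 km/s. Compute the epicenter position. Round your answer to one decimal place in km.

Distance from S−P lag: d = Δt · v_P v_S / (v_P − v_S) = Δt · (5.60·3.91)/(5.60−3.91) ≈ 12.9562·Δt.
So d_K = 83.15, d_L = 133.07, d_M = 118.16 km.
Circle about each station: (x + 64.4)² + (y + 72.2)² = 83.15²; (x + 75.1)² + (y − 106.6)² = 133.07²; (x − 103.2)² + (y + 43.6)² = 118.16².
Subtracting the K equation from the L and M equations removes the quadratic terms:
-21.4 x + 357.6 y = -3150.33
335.2 x + 57.2 y = -3856.86
Solving the 2×2 system: x ≈ -9.9, y ≈ -9.4 km.

-9.9 km east, -9.4 km north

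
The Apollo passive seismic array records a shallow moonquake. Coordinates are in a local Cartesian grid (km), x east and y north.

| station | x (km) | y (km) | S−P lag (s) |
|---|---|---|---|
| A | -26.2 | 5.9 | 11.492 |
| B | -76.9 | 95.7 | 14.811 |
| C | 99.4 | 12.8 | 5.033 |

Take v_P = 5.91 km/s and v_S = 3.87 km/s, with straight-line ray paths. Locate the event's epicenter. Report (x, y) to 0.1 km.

Distance from S−P lag: d = Δt · v_P v_S / (v_P − v_S) = Δt · (5.91·3.87)/(5.91−3.87) ≈ 11.2116·Δt.
So d_A = 128.84, d_B = 166.06, d_C = 56.43 km.
Circle about each station: (x + 26.2)² + (y − 5.9)² = 128.84²; (x + 76.9)² + (y − 95.7)² = 166.06²; (x − 99.4)² + (y − 12.8)² = 56.43².
Subtracting the A equation from the B and C equations removes the quadratic terms:
-101.4 x + 179.6 y = 3374.67
251.2 x + 13.8 y = 22738.35
Solving the 2×2 system: x ≈ 86.8, y ≈ 67.8 km.

86.8 km east, 67.8 km north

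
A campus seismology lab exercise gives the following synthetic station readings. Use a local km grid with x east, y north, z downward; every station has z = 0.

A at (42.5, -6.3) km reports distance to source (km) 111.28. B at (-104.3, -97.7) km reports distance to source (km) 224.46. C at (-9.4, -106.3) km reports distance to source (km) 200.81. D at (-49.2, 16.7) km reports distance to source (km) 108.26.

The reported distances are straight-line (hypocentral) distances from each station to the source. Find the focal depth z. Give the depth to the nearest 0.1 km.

Each station gives a sphere (x−x_i)² + (y−y_i)² + z² = d_i² (stations at z=0).
Subtracting the A sphere from B and C: z² cancels, leaving linear equations in x and y:
-293.6 x − 182.8 y = -19421.21
-103.8 x − 200.0 y = -18399.31
Solving: x ≈ 13.105, y ≈ 85.195 km (keep extra digits for the depth step; rounded: 13.1, 85.2).
Then from the A sphere: z² = 111.28² − (x − 42.5)² − (y + 6.3)² with x = 13.105, y = 85.195, so z ≈ 56.106 ≈ 56.1 km.
Check against D (with the unrounded solution): distance 108.26 ≈ 108.26 km. ✓

56.1 km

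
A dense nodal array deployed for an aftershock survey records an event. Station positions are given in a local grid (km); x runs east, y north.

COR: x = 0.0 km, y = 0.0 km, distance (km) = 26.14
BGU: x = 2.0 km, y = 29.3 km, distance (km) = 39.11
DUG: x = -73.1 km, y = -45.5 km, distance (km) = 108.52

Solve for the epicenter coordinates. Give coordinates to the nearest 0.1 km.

26.1 km east, -1.5 km north

Circle about each station: x² + y² = 26.14²; (x − 2.0)² + (y − 29.3)² = 39.11²; (x + 73.1)² + (y + 45.5)² = 108.52².
Subtracting pairs of circle equations eliminates x²+y² and gives linear equations (the radical axes):
4.0 x + 58.6 y = 16.20
-146.2 x − 91.0 y = -3679.43
Solving the 2×2 system: x ≈ 26.1, y ≈ -1.5 km.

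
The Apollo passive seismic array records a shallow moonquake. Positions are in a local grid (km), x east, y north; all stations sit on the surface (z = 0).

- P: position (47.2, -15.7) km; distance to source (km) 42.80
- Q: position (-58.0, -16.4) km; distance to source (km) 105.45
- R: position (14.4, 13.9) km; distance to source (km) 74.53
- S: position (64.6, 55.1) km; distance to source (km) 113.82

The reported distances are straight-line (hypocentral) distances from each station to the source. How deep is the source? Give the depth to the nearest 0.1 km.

15.6 km

Each station gives a sphere (x−x_i)² + (y−y_i)² + z² = d_i² (stations at z=0).
Subtracting the P sphere from Q and R: z² cancels, leaving linear equations in x and y:
-210.4 x − 1.4 y = -8129.23
-65.6 x + 59.2 y = -5796.64
Solving: x ≈ 39.001, y ≈ -54.699 km (keep extra digits for the depth step; rounded: 39.0, -54.7).
Then from the P sphere: z² = 42.80² − (x − 47.2)² − (y + 15.7)² with x = 39.001, y = -54.699, so z ≈ 15.611 ≈ 15.6 km.
Check against S (with the unrounded solution): distance 113.82 ≈ 113.82 km. ✓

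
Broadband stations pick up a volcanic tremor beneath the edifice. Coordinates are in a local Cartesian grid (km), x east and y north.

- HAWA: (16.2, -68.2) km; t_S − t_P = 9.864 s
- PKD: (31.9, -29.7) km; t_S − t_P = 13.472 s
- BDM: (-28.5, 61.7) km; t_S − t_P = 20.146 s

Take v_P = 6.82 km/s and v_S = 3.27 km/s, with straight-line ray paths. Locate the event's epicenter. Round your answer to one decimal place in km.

(-45.6, -63.7)

Distance from S−P lag: d = Δt · v_P v_S / (v_P − v_S) = Δt · (6.82·3.27)/(6.82−3.27) ≈ 6.2821·Δt.
So d_HAWA = 61.97, d_PKD = 84.63, d_BDM = 126.56 km.
Circle about each station: (x − 16.2)² + (y + 68.2)² = 61.97²; (x − 31.9)² + (y + 29.7)² = 84.63²; (x + 28.5)² + (y − 61.7)² = 126.56².
Subtracting the HAWA equation from the PKD and BDM equations removes the quadratic terms:
31.4 x + 77.0 y = -6335.94
-89.4 x + 259.8 y = -12471.69
Solving the 2×2 system: x ≈ -45.6, y ≈ -63.7 km.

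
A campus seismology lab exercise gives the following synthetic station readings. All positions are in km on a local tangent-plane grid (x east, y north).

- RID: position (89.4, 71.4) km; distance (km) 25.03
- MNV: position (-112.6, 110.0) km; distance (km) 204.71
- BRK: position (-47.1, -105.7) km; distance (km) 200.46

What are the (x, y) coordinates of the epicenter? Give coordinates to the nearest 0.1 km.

82.3 km east, 47.4 km north

Circle about each station: (x − 89.4)² + (y − 71.4)² = 25.03²; (x + 112.6)² + (y − 110.0)² = 204.71²; (x + 47.1)² + (y + 105.7)² = 200.46².
Subtracting the RID equation from the MNV and BRK equations removes the quadratic terms:
-404.0 x + 77.2 y = -29591.24
-273.0 x − 354.2 y = -39257.13
Solving the 2×2 system: x ≈ 82.3, y ≈ 47.4 km.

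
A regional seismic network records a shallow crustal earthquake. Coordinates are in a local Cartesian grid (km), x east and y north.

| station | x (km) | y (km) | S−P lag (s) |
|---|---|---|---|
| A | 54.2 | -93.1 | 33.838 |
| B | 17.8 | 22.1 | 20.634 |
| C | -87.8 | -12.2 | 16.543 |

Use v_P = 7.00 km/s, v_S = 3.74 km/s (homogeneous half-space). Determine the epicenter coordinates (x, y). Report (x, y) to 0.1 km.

Distance from S−P lag: d = Δt · v_P v_S / (v_P − v_S) = Δt · (7.00·3.74)/(7.00−3.74) ≈ 8.0307·Δt.
So d_A = 271.74, d_B = 165.70, d_C = 132.85 km.
Circle about each station: (x − 54.2)² + (y + 93.1)² = 271.74²; (x − 17.8)² + (y − 22.1)² = 165.70²; (x + 87.8)² + (y + 12.2)² = 132.85².
Subtracting pairs of circle equations eliminates x²+y² and gives linear equations (the radical axes):
-72.8 x + 230.4 y = 35586.14
-284.0 x + 161.8 y = 52445.94
Solving the 2×2 system: x ≈ -117.9, y ≈ 117.2 km.

(-117.9, 117.2)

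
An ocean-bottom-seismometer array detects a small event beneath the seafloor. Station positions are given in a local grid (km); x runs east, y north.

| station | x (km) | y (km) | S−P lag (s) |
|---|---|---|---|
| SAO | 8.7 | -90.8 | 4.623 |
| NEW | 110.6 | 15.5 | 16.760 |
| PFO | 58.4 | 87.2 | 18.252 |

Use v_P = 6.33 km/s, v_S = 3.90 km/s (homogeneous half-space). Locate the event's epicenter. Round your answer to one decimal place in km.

x ≈ -34.8 km, y ≈ -73.1 km

Distance from S−P lag: d = Δt · v_P v_S / (v_P − v_S) = Δt · (6.33·3.90)/(6.33−3.90) ≈ 10.1593·Δt.
So d_SAO = 46.97, d_NEW = 170.27, d_PFO = 185.43 km.
Circle about each station: (x − 8.7)² + (y + 90.8)² = 46.97²; (x − 110.6)² + (y − 15.5)² = 170.27²; (x − 58.4)² + (y − 87.2)² = 185.43².
Subtracting the SAO equation from the NEW and PFO equations removes the quadratic terms:
203.8 x + 212.6 y = -22633.41
99.4 x + 356.0 y = -29484.03
Solving the 2×2 system: x ≈ -34.8, y ≈ -73.1 km.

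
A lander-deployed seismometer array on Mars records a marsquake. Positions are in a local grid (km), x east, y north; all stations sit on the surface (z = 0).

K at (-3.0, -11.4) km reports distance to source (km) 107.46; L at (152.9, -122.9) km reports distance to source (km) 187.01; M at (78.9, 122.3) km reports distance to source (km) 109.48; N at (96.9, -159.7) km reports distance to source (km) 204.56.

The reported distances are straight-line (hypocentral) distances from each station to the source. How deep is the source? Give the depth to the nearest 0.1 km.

Each station gives a sphere (x−x_i)² + (y−y_i)² + z² = d_i² (stations at z=0).
Subtracting the K sphere from L and M: z² cancels, leaving linear equations in x and y:
311.8 x − 223.0 y = 14918.77
163.8 x + 267.4 y = 20605.32
Solving: x ≈ 71.594, y ≈ 33.202 km (keep extra digits for the depth step; rounded: 71.6, 33.2).
Then from the K sphere: z² = 107.46² − (x + 3.0)² − (y + 11.4)² with x = 71.594, y = 33.202, so z ≈ 63.198 ≈ 63.2 km.
Check against N (with the unrounded solution): distance 204.56 ≈ 204.56 km. ✓

63.2 km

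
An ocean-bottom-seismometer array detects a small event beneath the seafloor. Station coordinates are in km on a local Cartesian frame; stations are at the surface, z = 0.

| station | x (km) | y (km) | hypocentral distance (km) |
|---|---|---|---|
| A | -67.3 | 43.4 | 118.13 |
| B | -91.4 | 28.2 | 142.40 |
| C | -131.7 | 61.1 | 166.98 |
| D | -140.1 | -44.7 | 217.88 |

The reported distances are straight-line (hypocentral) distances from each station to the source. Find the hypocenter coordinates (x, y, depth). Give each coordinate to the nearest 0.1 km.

Each station gives a sphere (x−x_i)² + (y−y_i)² + z² = d_i² (stations at z=0).
Subtracting the A sphere from B and C: z² cancels, leaving linear equations in x and y:
-48.2 x − 30.4 y = -3586.71
-128.8 x + 35.4 y = 737.63
Solving: x ≈ 18.596, y ≈ 88.499 km (keep extra digits for the depth step; rounded: 18.6, 88.5).
Then from the A sphere: z² = 118.13² − (x + 67.3)² − (y − 43.4)² with x = 18.596, y = 88.499, so z ≈ 67.399 ≈ 67.4 km.

(18.6, 88.5, 67.4)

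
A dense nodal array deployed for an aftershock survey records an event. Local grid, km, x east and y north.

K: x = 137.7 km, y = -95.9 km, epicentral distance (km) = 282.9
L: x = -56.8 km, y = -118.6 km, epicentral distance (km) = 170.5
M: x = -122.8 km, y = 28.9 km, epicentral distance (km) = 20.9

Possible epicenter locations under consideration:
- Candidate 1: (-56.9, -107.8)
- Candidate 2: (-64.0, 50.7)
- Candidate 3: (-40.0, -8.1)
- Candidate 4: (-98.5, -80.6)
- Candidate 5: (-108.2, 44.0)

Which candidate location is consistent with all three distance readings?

Candidate 5

For each candidate, compare |candidate − station| to the reported distance:
Candidate 1: residuals K 87.9, L 159.7, M 130.9 → max 159.7 km
Candidate 2: residuals K 33.6, L 1.0, M 41.8 → max 41.8 km
Candidate 3: residuals K 84.7, L 58.7, M 69.8 → max 84.7 km
Candidate 4: residuals K 46.2, L 114.1, M 91.3 → max 114.1 km
Candidate 5: residuals K 0.0, L 0.0, M 0.1 → max 0.1 km
Only Candidate 5 has all residuals ≈ 0.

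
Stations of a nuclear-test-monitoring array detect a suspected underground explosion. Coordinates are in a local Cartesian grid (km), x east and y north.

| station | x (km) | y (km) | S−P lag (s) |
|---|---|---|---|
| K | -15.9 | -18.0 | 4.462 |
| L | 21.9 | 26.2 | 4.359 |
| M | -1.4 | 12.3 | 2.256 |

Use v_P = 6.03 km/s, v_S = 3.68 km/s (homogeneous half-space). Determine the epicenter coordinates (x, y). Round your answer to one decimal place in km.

Distance from S−P lag: d = Δt · v_P v_S / (v_P − v_S) = Δt · (6.03·3.68)/(6.03−3.68) ≈ 9.4427·Δt.
So d_K = 42.13, d_L = 41.16, d_M = 21.30 km.
Circle about each station: (x + 15.9)² + (y + 18.0)² = 42.13²; (x − 21.9)² + (y − 26.2)² = 41.16²; (x + 1.4)² + (y − 12.3)² = 21.30².
Subtracting pairs of circle equations eliminates x²+y² and gives linear equations (the radical axes):
75.6 x + 88.4 y = 670.03
29.0 x + 60.6 y = 897.69
Solving the 2×2 system: x ≈ -19.2, y ≈ 24.0 km.
Check against K (with the unrounded x, y): √((x + 15.9)²+(y + 18.0)²) = 42.13 ≈ 42.13 km. ✓

(-19.2, 24.0)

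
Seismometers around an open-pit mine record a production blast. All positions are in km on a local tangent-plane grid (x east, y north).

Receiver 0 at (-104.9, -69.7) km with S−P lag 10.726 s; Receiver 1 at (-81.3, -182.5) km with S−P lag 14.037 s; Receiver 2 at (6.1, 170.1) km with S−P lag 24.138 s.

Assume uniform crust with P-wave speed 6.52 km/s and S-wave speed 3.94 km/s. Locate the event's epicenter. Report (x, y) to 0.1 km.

Distance from S−P lag: d = Δt · v_P v_S / (v_P − v_S) = Δt · (6.52·3.94)/(6.52−3.94) ≈ 9.9569·Δt.
So d_Receiver 0 = 106.80, d_Receiver 1 = 139.76, d_Receiver 2 = 240.34 km.
Circle about each station: (x + 104.9)² + (y + 69.7)² = 106.80²; (x + 81.3)² + (y + 182.5)² = 139.76²; (x − 6.1)² + (y − 170.1)² = 240.34².
Subtracting the Receiver 0 equation from the Receiver 1 and Receiver 2 equations removes the quadratic terms:
47.2 x − 225.6 y = 15927.22
222.0 x + 479.6 y = -33247.96
Solving the 2×2 system: x ≈ 1.9, y ≈ -70.2 km.
Check against Receiver 0 (with the unrounded x, y): √((x + 104.9)²+(y + 69.7)²) = 106.80 ≈ 106.80 km. ✓

(1.9, -70.2)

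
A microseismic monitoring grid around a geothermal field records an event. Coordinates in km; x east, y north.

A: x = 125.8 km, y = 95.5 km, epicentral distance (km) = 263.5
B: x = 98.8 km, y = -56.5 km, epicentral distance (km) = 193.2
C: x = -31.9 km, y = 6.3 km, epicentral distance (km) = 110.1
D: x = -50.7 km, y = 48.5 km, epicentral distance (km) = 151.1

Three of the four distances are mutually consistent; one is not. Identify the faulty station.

Solve using three stations at a time. Using A, C, D (subtract circle equations pairwise → linear system) gives (x, y) ≈ (-48.0, -102.5).
Distances from that point to each station vs reported:
  A: calculated 263.4 vs reported 263.5 → residual 0.1 km
  B: calculated 153.8 vs reported 193.2 → residual 39.4 km
  C: calculated 110.0 vs reported 110.1 → residual 0.1 km
  D: calculated 151.0 vs reported 151.1 → residual 0.1 km
A, C, D are mutually consistent (residuals ≈ 0); B is off by 39.4 km.

B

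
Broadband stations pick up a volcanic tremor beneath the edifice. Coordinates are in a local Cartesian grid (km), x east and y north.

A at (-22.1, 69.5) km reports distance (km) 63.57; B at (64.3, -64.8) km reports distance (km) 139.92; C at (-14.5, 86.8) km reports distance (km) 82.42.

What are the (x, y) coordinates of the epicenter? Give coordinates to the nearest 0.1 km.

Circle about each station: (x + 22.1)² + (y − 69.5)² = 63.57²; (x − 64.3)² + (y + 64.8)² = 139.92²; (x + 14.5)² + (y − 86.8)² = 82.42².
Subtracting the A equation from the B and C equations removes the quadratic terms:
172.8 x − 268.6 y = -12521.59
15.2 x + 34.6 y = -326.08
Solving the 2×2 system: x ≈ -51.8, y ≈ 13.3 km.
Check against A (with the unrounded x, y): √((x + 22.1)²+(y − 69.5)²) = 63.53 ≈ 63.57 km. ✓

-51.8 km east, 13.3 km north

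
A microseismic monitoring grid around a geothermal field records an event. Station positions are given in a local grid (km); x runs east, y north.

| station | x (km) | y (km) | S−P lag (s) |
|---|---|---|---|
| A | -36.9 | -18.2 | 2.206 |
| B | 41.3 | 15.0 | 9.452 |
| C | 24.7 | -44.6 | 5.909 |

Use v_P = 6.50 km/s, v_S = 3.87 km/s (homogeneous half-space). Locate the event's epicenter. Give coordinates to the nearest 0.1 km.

Distance from S−P lag: d = Δt · v_P v_S / (v_P − v_S) = Δt · (6.50·3.87)/(6.50−3.87) ≈ 9.5646·Δt.
So d_A = 21.10, d_B = 90.40, d_C = 56.52 km.
Circle about each station: (x + 36.9)² + (y + 18.2)² = 21.10²; (x − 41.3)² + (y − 15.0)² = 90.40²; (x − 24.7)² + (y + 44.6)² = 56.52².
Subtracting the A equation from the B and C equations removes the quadratic terms:
156.4 x + 66.4 y = -7489.11
123.2 x − 52.8 y = -1842.90
Solving the 2×2 system: x ≈ -31.5, y ≈ -38.6 km.

x ≈ -31.5 km, y ≈ -38.6 km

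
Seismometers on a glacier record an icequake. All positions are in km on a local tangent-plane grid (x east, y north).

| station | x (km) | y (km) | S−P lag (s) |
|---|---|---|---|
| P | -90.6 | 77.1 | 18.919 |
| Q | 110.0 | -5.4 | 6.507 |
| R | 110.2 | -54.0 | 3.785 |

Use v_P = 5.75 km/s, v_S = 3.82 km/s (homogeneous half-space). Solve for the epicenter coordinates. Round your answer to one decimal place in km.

Distance from S−P lag: d = Δt · v_P v_S / (v_P − v_S) = Δt · (5.75·3.82)/(5.75−3.82) ≈ 11.3808·Δt.
So d_P = 215.31, d_Q = 74.06, d_R = 43.08 km.
Circle about each station: (x + 90.6)² + (y − 77.1)² = 215.31²; (x − 110.0)² + (y + 5.4)² = 74.06²; (x − 110.2)² + (y + 54.0)² = 43.08².
Subtracting the P equation from the Q and R equations removes the quadratic terms:
401.2 x − 165.0 y = 38849.90
401.6 x − 262.2 y = 45409.78
Solving the 2×2 system: x ≈ 69.2, y ≈ -67.2 km.
Check against P (with the unrounded x, y): √((x + 90.6)²+(y − 77.1)²) = 215.31 ≈ 215.31 km. ✓

69.2 km east, -67.2 km north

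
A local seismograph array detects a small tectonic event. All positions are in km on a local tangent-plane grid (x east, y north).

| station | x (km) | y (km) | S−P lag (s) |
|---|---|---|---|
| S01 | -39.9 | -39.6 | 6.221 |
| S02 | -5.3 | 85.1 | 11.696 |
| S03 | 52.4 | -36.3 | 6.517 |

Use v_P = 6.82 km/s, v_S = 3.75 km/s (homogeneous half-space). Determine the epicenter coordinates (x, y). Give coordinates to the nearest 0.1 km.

x ≈ 3.9 km, y ≈ -11.9 km

Distance from S−P lag: d = Δt · v_P v_S / (v_P − v_S) = Δt · (6.82·3.75)/(6.82−3.75) ≈ 8.3306·Δt.
So d_S01 = 51.82, d_S02 = 97.43, d_S03 = 54.29 km.
Circle about each station: (x + 39.9)² + (y + 39.6)² = 51.82²; (x + 5.3)² + (y − 85.1)² = 97.43²; (x − 52.4)² + (y + 36.3)² = 54.29².
Subtracting pairs of circle equations eliminates x²+y² and gives linear equations (the radical axes):
69.2 x + 249.4 y = -2697.36
184.6 x + 6.6 y = 641.19
Solving the 2×2 system: x ≈ 3.9, y ≈ -11.9 km.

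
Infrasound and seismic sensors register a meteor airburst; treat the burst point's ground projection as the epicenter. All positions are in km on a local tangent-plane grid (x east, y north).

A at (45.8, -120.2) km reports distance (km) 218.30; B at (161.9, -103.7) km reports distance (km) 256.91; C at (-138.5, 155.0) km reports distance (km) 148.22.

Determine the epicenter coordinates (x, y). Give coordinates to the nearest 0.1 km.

Circle about each station: (x − 45.8)² + (y + 120.2)² = 218.30²; (x − 161.9)² + (y + 103.7)² = 256.91²; (x + 138.5)² + (y − 155.0)² = 148.22².
Subtracting pairs of circle equations eliminates x²+y² and gives linear equations (the radical axes):
232.2 x + 33.0 y = 2071.76
-368.6 x + 550.4 y = 52347.29
Solving the 2×2 system: x ≈ -4.2, y ≈ 92.3 km.

(-4.2, 92.3)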